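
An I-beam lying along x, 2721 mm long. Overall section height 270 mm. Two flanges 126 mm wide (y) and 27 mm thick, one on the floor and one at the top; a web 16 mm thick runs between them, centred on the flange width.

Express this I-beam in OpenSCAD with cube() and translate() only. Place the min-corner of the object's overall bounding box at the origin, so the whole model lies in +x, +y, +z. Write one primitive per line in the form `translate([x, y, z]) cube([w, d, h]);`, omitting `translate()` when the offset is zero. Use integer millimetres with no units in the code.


cube([2721, 126, 27]);
translate([0, 55, 27]) cube([2721, 16, 216]);
translate([0, 0, 243]) cube([2721, 126, 27]);


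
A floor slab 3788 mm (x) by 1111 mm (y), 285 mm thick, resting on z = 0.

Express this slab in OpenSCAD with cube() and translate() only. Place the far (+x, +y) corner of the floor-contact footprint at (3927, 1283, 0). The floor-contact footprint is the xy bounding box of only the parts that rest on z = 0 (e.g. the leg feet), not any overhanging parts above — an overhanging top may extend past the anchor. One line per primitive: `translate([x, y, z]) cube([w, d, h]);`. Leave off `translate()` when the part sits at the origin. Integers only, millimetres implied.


translate([139, 172, 0]) cube([3788, 1111, 285]);


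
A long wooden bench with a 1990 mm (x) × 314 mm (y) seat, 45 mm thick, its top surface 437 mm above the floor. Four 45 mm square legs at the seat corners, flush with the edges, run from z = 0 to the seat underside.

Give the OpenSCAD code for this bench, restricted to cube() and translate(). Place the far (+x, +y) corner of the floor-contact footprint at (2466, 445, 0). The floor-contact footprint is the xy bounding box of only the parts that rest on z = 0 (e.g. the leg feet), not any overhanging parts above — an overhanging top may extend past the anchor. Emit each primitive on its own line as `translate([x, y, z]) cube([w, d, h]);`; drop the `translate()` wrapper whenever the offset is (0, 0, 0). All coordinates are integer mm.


translate([476, 131, 392]) cube([1990, 314, 45]);
translate([476, 131, 0]) cube([45, 45, 392]);
translate([476, 400, 0]) cube([45, 45, 392]);
translate([2421, 131, 0]) cube([45, 45, 392]);
translate([2421, 400, 0]) cube([45, 45, 392]);


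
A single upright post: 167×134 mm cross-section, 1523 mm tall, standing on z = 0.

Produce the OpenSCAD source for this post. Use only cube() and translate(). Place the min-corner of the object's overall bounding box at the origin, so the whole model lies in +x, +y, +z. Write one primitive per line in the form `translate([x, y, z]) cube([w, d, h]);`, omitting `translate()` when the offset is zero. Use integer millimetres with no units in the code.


cube([167, 134, 1523]);


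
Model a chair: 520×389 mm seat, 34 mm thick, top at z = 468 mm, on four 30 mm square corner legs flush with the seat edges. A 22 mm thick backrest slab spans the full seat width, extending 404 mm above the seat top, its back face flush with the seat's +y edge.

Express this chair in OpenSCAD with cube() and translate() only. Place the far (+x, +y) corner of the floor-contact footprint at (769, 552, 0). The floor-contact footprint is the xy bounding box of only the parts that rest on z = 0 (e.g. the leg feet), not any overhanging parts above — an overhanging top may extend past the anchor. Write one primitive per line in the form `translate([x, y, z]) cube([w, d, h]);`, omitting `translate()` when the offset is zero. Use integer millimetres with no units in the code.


translate([249, 163, 434]) cube([520, 389, 34]);
translate([249, 163, 0]) cube([30, 30, 434]);
translate([739, 163, 0]) cube([30, 30, 434]);
translate([249, 522, 0]) cube([30, 30, 434]);
translate([739, 522, 0]) cube([30, 30, 434]);
translate([249, 530, 468]) cube([520, 22, 404]);


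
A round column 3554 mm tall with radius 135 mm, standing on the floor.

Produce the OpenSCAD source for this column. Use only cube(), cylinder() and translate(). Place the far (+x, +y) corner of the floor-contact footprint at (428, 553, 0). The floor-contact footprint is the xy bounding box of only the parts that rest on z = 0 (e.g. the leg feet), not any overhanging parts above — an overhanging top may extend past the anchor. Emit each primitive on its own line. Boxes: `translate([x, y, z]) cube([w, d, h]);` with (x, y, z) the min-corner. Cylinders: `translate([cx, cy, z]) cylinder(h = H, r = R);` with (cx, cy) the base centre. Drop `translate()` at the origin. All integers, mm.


translate([293, 418, 0]) cylinder(h = 3554, r = 135);


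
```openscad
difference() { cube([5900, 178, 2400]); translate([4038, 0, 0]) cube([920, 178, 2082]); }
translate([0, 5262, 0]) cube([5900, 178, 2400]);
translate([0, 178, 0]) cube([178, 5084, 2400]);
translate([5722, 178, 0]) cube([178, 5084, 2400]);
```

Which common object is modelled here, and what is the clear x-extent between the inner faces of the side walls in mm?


A single room. The interior width is 5544 mm.

Four walls enclosing a rectangle with a door in the front wall — a room. Outside width 5900 minus two 178 mm walls gives 5544 mm.


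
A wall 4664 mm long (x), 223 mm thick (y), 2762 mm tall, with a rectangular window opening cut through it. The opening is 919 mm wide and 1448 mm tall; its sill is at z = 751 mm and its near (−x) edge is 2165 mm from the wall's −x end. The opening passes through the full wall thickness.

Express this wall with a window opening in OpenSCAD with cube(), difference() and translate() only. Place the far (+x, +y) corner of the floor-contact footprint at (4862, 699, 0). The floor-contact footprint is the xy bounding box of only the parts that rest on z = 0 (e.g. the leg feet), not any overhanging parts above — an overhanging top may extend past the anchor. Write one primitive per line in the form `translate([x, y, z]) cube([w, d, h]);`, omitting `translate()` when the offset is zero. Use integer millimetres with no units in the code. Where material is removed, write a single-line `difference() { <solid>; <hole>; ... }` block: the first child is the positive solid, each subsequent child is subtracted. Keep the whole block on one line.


difference() { translate([198, 476, 0]) cube([4664, 223, 2762]); translate([2363, 476, 751]) cube([919, 223, 1448]); }


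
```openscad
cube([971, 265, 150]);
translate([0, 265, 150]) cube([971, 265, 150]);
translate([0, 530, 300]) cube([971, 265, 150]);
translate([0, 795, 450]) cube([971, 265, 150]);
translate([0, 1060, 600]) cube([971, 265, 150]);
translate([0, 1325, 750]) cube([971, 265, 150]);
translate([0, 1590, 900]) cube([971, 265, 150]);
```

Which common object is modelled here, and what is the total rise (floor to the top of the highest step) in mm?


A staircase. The total rise is 1050 mm.

7 identical blocks, each offset up and back from the previous — a staircase. Each step is 150 mm tall and there are 7 of them, so the total rise is 7 × 150 = 1050 mm.


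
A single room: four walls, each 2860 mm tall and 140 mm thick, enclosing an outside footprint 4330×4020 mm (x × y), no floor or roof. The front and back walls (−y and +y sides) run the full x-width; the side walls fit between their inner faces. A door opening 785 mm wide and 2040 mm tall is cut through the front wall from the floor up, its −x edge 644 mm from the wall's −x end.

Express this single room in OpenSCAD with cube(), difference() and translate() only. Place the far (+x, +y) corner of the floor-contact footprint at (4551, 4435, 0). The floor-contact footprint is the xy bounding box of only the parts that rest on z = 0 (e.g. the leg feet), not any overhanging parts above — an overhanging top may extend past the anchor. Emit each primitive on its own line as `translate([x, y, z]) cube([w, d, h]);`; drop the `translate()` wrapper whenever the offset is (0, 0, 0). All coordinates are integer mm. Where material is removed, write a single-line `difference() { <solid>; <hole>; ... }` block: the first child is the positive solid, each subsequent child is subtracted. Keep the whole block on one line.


difference() { translate([221, 415, 0]) cube([4330, 140, 2860]); translate([865, 415, 0]) cube([785, 140, 2040]); }
translate([221, 4295, 0]) cube([4330, 140, 2860]);
translate([221, 555, 0]) cube([140, 3740, 2860]);
translate([4411, 555, 0]) cube([140, 3740, 2860]);


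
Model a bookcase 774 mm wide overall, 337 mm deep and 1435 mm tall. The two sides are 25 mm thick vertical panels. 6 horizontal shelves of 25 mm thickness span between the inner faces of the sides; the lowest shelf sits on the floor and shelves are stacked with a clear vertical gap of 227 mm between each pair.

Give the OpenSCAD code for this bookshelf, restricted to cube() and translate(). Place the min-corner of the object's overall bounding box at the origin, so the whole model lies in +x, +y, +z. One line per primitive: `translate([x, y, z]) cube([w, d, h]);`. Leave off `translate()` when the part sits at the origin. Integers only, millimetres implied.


cube([25, 337, 1435]);
translate([749, 0, 0]) cube([25, 337, 1435]);
translate([25, 0, 0]) cube([724, 337, 25]);
translate([25, 0, 252]) cube([724, 337, 25]);
translate([25, 0, 504]) cube([724, 337, 25]);
translate([25, 0, 756]) cube([724, 337, 25]);
translate([25, 0, 1008]) cube([724, 337, 25]);
translate([25, 0, 1260]) cube([724, 337, 25]);


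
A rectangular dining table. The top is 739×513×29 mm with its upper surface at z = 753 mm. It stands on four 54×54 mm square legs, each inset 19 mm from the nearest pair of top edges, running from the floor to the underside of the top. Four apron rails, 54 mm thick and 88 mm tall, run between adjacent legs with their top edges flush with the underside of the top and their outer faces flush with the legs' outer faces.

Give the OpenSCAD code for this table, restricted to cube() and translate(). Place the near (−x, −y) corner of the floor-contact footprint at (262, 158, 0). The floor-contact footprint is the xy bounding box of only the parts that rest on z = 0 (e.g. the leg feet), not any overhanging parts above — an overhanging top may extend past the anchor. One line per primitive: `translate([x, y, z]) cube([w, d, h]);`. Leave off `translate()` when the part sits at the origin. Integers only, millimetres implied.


translate([243, 139, 724]) cube([739, 513, 29]);
translate([262, 158, 0]) cube([54, 54, 724]);
translate([909, 158, 0]) cube([54, 54, 724]);
translate([262, 579, 0]) cube([54, 54, 724]);
translate([909, 579, 0]) cube([54, 54, 724]);
translate([316, 158, 636]) cube([593, 54, 88]);
translate([316, 579, 636]) cube([593, 54, 88]);
translate([262, 212, 636]) cube([54, 367, 88]);
translate([909, 212, 636]) cube([54, 367, 88]);


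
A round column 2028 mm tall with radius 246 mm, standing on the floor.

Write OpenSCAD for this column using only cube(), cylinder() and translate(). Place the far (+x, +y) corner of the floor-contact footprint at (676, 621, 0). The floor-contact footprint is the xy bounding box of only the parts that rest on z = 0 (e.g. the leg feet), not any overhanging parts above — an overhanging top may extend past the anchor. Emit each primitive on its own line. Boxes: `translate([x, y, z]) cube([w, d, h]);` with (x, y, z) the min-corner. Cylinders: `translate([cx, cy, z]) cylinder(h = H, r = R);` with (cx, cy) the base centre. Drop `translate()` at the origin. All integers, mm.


translate([430, 375, 0]) cylinder(h = 2028, r = 246);


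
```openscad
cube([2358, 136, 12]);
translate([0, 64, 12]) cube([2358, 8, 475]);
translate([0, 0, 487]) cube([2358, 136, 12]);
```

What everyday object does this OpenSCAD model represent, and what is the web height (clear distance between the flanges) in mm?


An I-beam. The web height is 475 mm.

Two wide flanges with a thin centred web — an I-beam. Overall 499 mm minus two 12 mm flanges gives a web of 499 − 2·12 = 475 mm.


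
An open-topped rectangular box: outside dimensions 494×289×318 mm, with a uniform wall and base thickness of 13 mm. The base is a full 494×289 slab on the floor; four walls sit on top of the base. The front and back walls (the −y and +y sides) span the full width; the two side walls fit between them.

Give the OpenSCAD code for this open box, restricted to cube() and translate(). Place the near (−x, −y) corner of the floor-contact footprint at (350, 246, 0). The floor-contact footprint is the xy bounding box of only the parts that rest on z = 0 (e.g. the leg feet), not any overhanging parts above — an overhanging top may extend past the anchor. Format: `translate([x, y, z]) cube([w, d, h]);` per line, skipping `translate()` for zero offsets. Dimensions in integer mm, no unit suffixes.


translate([350, 246, 0]) cube([494, 289, 13]);
translate([350, 246, 13]) cube([494, 13, 305]);
translate([350, 522, 13]) cube([494, 13, 305]);
translate([350, 259, 13]) cube([13, 263, 305]);
translate([831, 259, 13]) cube([13, 263, 305]);


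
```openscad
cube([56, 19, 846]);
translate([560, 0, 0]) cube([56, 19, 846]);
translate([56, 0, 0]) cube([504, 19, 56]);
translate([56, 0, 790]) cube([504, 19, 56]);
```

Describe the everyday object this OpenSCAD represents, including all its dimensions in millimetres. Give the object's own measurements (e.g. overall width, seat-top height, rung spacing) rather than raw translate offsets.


A rectangular picture frame lying in the x–z plane (depth along y). The opening is 504 mm wide (x) by 734 mm tall (z), surrounded by a border 56 mm wide on all four sides. The frame is 19 mm deep and is made of two full-height vertical stiles with two horizontal rails fitted between them.


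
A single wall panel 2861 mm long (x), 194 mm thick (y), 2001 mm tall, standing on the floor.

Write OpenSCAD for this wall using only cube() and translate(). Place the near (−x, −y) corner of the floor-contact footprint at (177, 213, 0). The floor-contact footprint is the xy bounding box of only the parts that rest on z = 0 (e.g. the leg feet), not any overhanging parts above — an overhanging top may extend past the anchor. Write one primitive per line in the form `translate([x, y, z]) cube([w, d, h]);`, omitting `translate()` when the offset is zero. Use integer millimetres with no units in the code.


translate([177, 213, 0]) cube([2861, 194, 2001]);


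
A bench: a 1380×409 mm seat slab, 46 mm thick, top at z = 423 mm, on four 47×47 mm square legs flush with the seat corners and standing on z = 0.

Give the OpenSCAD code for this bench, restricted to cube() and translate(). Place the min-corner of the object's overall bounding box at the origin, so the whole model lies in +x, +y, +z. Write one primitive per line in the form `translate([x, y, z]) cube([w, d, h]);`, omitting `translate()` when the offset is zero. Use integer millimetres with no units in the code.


translate([0, 0, 377]) cube([1380, 409, 46]);
cube([47, 47, 377]);
translate([0, 362, 0]) cube([47, 47, 377]);
translate([1333, 0, 0]) cube([47, 47, 377]);
translate([1333, 362, 0]) cube([47, 47, 377]);


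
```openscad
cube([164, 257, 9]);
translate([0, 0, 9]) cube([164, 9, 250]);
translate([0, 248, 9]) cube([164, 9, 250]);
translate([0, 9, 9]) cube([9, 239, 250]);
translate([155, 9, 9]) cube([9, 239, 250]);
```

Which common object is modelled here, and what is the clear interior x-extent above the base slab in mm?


An open box. The internal width is 146 mm.

A 164×257 base slab with four walls standing on it — an open box. The base is 164 mm wide and the walls are 9 mm thick, so the internal width is 164 − 2 × 9 = 146 mm.


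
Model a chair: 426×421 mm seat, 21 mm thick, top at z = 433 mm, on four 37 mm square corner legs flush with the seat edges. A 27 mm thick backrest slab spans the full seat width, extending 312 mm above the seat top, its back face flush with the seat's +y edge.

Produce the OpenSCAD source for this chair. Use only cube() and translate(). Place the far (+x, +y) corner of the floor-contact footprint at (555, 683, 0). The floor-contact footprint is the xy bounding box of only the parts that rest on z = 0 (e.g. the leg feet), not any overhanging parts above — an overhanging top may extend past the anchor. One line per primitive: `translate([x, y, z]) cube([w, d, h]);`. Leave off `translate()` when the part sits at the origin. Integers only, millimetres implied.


translate([129, 262, 412]) cube([426, 421, 21]);
translate([129, 262, 0]) cube([37, 37, 412]);
translate([518, 262, 0]) cube([37, 37, 412]);
translate([129, 646, 0]) cube([37, 37, 412]);
translate([518, 646, 0]) cube([37, 37, 412]);
translate([129, 656, 433]) cube([426, 27, 312]);


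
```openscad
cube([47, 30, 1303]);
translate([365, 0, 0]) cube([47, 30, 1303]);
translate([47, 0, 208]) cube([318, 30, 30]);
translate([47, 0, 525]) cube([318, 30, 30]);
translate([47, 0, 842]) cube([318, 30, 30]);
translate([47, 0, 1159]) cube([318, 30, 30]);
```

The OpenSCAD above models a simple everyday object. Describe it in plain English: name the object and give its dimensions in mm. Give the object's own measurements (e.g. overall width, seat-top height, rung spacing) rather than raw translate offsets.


A straight ladder. Two 47×30 mm vertical rails, 1303 mm tall, stand 412 mm apart (outside-to-outside) with their front faces coplanar on the −y side. 4 rungs, each 30 mm deep and 30 mm tall, span between the inner faces of the rails, front faces flush with the rails. The lowest rung's underside is at z = 208 mm and rungs are spaced 317 mm apart (underside to underside).


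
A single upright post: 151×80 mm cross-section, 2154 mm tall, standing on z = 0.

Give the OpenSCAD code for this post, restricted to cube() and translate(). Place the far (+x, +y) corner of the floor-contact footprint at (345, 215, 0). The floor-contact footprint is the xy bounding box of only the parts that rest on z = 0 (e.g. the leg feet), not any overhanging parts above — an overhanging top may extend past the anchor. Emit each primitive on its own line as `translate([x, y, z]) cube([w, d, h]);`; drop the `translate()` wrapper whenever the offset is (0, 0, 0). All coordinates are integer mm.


translate([194, 135, 0]) cube([151, 80, 2154]);


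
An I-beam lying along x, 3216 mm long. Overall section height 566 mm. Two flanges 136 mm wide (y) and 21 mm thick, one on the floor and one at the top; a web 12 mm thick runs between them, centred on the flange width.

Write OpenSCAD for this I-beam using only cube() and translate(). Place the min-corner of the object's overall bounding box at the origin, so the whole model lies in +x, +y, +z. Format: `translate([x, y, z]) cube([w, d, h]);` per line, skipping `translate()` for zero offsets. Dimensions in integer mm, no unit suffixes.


cube([3216, 136, 21]);
translate([0, 62, 21]) cube([3216, 12, 524]);
translate([0, 0, 545]) cube([3216, 136, 21]);


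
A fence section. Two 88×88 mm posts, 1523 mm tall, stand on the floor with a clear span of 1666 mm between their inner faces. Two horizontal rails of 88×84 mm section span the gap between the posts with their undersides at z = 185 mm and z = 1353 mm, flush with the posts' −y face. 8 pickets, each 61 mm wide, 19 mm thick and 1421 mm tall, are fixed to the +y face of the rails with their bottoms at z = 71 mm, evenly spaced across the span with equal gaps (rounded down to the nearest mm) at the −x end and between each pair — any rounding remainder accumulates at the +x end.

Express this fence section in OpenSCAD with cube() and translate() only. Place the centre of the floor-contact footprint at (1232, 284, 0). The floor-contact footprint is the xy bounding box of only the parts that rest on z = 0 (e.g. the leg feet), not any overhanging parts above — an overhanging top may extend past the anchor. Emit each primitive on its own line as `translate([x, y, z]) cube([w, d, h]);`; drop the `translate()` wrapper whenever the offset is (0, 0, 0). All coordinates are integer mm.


translate([311, 240, 0]) cube([88, 88, 1523]);
translate([2065, 240, 0]) cube([88, 88, 1523]);
translate([399, 240, 185]) cube([1666, 88, 84]);
translate([399, 240, 1353]) cube([1666, 88, 84]);
translate([529, 328, 71]) cube([61, 19, 1421]);
translate([720, 328, 71]) cube([61, 19, 1421]);
translate([911, 328, 71]) cube([61, 19, 1421]);
translate([1102, 328, 71]) cube([61, 19, 1421]);
translate([1293, 328, 71]) cube([61, 19, 1421]);
translate([1484, 328, 71]) cube([61, 19, 1421]);
translate([1675, 328, 71]) cube([61, 19, 1421]);
translate([1866, 328, 71]) cube([61, 19, 1421]);


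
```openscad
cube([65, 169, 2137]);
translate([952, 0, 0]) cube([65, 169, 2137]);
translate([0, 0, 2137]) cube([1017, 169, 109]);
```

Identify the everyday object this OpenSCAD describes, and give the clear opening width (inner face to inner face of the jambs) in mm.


A door frame. The clear opening width is 887 mm.

Two 2137 mm tall posts with a header on top — a door frame. The left jamb is 65 mm wide at x = 0; the right jamb starts at x = 952. The clear opening is 952 − 65 = 887 mm.


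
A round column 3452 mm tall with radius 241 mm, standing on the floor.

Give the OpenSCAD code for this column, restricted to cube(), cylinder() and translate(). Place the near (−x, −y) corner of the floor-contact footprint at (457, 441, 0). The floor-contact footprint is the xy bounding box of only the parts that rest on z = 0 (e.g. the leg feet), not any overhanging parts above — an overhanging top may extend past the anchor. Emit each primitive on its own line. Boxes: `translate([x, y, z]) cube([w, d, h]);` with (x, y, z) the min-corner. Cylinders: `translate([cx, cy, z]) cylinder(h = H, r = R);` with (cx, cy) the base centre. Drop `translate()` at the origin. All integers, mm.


translate([698, 682, 0]) cylinder(h = 3452, r = 241);


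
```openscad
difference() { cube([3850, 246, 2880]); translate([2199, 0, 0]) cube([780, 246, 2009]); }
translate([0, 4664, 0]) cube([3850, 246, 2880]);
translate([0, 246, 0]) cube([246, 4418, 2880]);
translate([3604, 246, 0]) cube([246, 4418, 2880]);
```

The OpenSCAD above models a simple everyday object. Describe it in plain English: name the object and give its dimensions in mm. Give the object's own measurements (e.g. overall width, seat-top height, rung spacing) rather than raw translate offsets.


A single room: four walls, each 2880 mm tall and 246 mm thick, enclosing an outside footprint 3850×4910 mm (x × y), no floor or roof. The front and back walls (−y and +y sides) run the full x-width; the side walls fit between their inner faces. A door opening 780 mm wide and 2009 mm tall is cut through the front wall from the floor up, its −x edge 2199 mm from the wall's −x end.


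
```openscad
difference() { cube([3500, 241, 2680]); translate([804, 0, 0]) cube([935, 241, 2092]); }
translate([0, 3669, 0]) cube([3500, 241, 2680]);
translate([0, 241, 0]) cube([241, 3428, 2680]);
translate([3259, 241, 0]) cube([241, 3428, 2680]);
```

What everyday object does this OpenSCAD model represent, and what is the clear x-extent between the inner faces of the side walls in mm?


A single room. The interior width is 3018 mm.

Four walls enclosing a rectangle with a door in the front wall — a room. Outside width 3500 minus two 241 mm walls gives 3018 mm.


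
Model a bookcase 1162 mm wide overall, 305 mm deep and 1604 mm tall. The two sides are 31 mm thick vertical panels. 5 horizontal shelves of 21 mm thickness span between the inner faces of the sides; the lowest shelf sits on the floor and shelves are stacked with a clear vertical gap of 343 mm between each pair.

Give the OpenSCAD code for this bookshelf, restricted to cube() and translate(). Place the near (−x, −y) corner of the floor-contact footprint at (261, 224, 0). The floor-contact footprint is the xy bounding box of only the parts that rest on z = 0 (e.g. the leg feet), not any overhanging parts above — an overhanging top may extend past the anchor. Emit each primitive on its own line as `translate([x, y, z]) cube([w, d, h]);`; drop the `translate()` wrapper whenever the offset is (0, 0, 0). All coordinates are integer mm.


translate([261, 224, 0]) cube([31, 305, 1604]);
translate([1392, 224, 0]) cube([31, 305, 1604]);
translate([292, 224, 0]) cube([1100, 305, 21]);
translate([292, 224, 364]) cube([1100, 305, 21]);
translate([292, 224, 728]) cube([1100, 305, 21]);
translate([292, 224, 1092]) cube([1100, 305, 21]);
translate([292, 224, 1456]) cube([1100, 305, 21]);


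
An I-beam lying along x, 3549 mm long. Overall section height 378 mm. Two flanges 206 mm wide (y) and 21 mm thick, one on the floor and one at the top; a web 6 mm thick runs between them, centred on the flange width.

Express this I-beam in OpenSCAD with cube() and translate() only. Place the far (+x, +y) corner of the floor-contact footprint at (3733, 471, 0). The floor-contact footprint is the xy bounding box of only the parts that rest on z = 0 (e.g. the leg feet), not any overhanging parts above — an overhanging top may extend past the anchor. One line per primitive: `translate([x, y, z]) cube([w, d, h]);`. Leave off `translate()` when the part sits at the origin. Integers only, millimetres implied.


translate([184, 265, 0]) cube([3549, 206, 21]);
translate([184, 365, 21]) cube([3549, 6, 336]);
translate([184, 265, 357]) cube([3549, 206, 21]);


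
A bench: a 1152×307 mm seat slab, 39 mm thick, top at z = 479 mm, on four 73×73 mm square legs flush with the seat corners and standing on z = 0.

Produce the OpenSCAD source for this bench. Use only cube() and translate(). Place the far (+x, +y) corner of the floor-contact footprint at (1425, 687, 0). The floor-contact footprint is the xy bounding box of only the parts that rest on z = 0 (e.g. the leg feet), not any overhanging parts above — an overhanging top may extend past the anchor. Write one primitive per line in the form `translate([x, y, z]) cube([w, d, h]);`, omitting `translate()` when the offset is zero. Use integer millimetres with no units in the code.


// leg_h = 479 − 39 = 440
translate([273, 380, 440]) cube([1152, 307, 39]);
translate([273, 380, 0]) cube([73, 73, 440]);
translate([273, 614, 0]) cube([73, 73, 440]);
translate([1352, 380, 0]) cube([73, 73, 440]);
translate([1352, 614, 0]) cube([73, 73, 440]);


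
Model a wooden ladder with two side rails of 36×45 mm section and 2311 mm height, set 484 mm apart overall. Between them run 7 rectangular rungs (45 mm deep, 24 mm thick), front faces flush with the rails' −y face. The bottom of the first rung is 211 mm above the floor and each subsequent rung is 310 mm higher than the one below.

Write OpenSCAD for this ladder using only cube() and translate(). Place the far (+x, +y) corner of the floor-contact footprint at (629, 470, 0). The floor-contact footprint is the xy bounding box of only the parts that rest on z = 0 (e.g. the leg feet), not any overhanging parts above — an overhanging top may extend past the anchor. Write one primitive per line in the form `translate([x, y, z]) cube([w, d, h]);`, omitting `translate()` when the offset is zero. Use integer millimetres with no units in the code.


translate([145, 425, 0]) cube([36, 45, 2311]);
translate([593, 425, 0]) cube([36, 45, 2311]);
translate([181, 425, 211]) cube([412, 45, 24]);
translate([181, 425, 521]) cube([412, 45, 24]);
translate([181, 425, 831]) cube([412, 45, 24]);
translate([181, 425, 1141]) cube([412, 45, 24]);
translate([181, 425, 1451]) cube([412, 45, 24]);
translate([181, 425, 1761]) cube([412, 45, 24]);
translate([181, 425, 2071]) cube([412, 45, 24]);


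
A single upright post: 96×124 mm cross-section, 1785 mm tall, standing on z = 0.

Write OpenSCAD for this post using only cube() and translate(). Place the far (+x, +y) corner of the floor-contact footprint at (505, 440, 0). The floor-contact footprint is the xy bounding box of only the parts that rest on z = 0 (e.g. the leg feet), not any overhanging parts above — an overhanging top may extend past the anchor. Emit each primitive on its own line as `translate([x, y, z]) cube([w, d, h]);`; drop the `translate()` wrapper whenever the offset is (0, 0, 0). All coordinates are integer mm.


translate([409, 316, 0]) cube([96, 124, 1785]);


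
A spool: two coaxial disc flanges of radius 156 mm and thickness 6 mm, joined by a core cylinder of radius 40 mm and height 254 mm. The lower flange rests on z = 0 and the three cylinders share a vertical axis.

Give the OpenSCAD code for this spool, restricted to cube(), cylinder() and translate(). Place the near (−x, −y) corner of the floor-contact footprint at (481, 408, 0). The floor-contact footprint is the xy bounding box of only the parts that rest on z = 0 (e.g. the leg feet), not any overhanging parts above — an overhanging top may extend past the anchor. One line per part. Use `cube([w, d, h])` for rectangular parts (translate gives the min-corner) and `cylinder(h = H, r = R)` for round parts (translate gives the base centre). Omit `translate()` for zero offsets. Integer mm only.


translate([637, 564, 0]) cylinder(h = 6, r = 156);
translate([637, 564, 6]) cylinder(h = 254, r = 40);
translate([637, 564, 260]) cylinder(h = 6, r = 156);


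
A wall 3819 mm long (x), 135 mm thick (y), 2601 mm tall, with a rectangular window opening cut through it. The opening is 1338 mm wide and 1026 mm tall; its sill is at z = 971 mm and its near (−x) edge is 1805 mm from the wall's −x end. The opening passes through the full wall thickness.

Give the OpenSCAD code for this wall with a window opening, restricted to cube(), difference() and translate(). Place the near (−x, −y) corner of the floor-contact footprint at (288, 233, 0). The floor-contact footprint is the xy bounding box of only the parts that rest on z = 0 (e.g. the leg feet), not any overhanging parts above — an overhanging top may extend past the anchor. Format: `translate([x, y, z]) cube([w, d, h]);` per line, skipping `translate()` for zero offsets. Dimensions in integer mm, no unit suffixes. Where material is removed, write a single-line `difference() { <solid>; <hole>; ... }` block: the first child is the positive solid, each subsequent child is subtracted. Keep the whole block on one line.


difference() { translate([288, 233, 0]) cube([3819, 135, 2601]); translate([2093, 233, 971]) cube([1338, 135, 1026]); }


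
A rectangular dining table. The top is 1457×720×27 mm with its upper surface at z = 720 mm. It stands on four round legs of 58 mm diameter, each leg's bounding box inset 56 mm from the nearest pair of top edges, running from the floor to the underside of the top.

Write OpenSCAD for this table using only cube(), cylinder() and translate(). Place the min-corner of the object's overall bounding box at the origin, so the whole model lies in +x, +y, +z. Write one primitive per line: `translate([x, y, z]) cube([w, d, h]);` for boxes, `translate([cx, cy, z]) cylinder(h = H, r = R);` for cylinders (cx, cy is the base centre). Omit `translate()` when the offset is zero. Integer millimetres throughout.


translate([0, 0, 693]) cube([1457, 720, 27]);
translate([85, 85, 0]) cylinder(h = 693, r = 29);
translate([1372, 85, 0]) cylinder(h = 693, r = 29);
translate([85, 635, 0]) cylinder(h = 693, r = 29);
translate([1372, 635, 0]) cylinder(h = 693, r = 29);


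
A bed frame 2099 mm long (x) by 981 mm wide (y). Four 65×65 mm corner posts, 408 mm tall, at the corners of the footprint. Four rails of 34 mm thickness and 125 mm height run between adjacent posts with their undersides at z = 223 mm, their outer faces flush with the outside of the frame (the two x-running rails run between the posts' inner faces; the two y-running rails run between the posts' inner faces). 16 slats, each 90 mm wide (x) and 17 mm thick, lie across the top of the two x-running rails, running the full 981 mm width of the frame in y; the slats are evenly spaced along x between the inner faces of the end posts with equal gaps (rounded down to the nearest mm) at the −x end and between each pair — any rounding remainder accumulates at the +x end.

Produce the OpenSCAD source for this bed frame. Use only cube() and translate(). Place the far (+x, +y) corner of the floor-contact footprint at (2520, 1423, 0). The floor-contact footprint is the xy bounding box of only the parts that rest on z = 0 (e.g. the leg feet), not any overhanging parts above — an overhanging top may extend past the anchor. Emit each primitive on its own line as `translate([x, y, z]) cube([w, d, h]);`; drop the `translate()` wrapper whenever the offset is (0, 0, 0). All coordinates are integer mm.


translate([421, 442, 0]) cube([65, 65, 408]);
translate([421, 1358, 0]) cube([65, 65, 408]);
translate([2455, 442, 0]) cube([65, 65, 408]);
translate([2455, 1358, 0]) cube([65, 65, 408]);
translate([486, 442, 223]) cube([1969, 34, 125]);
translate([486, 1389, 223]) cube([1969, 34, 125]);
translate([421, 507, 223]) cube([34, 851, 125]);
translate([2486, 507, 223]) cube([34, 851, 125]);
translate([517, 442, 348]) cube([90, 981, 17]);
translate([638, 442, 348]) cube([90, 981, 17]);
translate([759, 442, 348]) cube([90, 981, 17]);
translate([880, 442, 348]) cube([90, 981, 17]);
translate([1001, 442, 348]) cube([90, 981, 17]);
translate([1122, 442, 348]) cube([90, 981, 17]);
translate([1243, 442, 348]) cube([90, 981, 17]);
translate([1364, 442, 348]) cube([90, 981, 17]);
translate([1485, 442, 348]) cube([90, 981, 17]);
translate([1606, 442, 348]) cube([90, 981, 17]);
translate([1727, 442, 348]) cube([90, 981, 17]);
translate([1848, 442, 348]) cube([90, 981, 17]);
translate([1969, 442, 348]) cube([90, 981, 17]);
translate([2090, 442, 348]) cube([90, 981, 17]);
translate([2211, 442, 348]) cube([90, 981, 17]);
translate([2332, 442, 348]) cube([90, 981, 17]);


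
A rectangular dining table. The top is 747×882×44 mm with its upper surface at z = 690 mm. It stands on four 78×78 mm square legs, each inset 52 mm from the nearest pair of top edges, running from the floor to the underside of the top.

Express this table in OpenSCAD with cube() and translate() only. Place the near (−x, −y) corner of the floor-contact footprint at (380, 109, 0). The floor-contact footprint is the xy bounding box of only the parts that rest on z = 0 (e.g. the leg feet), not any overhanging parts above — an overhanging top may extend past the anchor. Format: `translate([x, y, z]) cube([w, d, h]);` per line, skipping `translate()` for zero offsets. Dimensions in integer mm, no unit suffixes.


translate([328, 57, 646]) cube([747, 882, 44]);
translate([380, 109, 0]) cube([78, 78, 646]);
translate([945, 109, 0]) cube([78, 78, 646]);
translate([380, 809, 0]) cube([78, 78, 646]);
translate([945, 809, 0]) cube([78, 78, 646]);


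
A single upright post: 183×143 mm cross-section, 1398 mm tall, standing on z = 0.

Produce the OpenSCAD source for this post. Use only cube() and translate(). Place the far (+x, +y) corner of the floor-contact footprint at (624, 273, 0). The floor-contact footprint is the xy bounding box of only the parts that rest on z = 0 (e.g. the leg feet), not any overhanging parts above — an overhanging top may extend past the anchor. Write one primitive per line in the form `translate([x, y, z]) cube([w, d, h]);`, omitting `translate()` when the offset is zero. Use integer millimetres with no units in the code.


translate([441, 130, 0]) cube([183, 143, 1398]);


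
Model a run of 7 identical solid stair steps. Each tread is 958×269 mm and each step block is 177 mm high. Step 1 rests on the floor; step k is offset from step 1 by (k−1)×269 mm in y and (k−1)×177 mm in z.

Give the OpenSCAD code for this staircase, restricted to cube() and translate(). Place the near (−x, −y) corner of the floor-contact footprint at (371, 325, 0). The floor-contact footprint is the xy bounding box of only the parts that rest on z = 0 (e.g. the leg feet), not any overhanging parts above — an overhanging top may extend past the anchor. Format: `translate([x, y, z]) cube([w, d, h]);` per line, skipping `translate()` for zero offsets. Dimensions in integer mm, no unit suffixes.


translate([371, 325, 0]) cube([958, 269, 177]);
translate([371, 594, 177]) cube([958, 269, 177]);
translate([371, 863, 354]) cube([958, 269, 177]);
translate([371, 1132, 531]) cube([958, 269, 177]);
translate([371, 1401, 708]) cube([958, 269, 177]);
translate([371, 1670, 885]) cube([958, 269, 177]);
translate([371, 1939, 1062]) cube([958, 269, 177]);


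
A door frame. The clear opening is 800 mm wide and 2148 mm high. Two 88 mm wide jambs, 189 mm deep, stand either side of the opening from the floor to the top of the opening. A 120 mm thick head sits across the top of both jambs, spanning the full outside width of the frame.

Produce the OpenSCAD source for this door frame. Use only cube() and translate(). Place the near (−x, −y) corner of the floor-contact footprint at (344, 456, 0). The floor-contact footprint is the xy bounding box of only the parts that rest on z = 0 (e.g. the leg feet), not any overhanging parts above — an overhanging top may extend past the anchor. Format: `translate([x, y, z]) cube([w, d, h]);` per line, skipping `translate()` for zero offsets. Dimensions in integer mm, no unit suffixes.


translate([344, 456, 0]) cube([88, 189, 2148]);
translate([1232, 456, 0]) cube([88, 189, 2148]);
translate([344, 456, 2148]) cube([976, 189, 120]);


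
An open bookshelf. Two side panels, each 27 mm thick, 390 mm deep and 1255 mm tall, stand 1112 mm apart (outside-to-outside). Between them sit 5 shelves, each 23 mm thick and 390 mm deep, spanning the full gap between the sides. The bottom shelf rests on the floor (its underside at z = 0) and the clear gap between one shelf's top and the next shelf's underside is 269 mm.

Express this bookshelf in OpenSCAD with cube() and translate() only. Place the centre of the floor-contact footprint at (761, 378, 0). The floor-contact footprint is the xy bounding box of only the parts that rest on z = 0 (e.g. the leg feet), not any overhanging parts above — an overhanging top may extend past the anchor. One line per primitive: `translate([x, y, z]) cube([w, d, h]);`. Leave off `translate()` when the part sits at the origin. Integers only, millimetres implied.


translate([205, 183, 0]) cube([27, 390, 1255]);
translate([1290, 183, 0]) cube([27, 390, 1255]);
translate([232, 183, 0]) cube([1058, 390, 23]);
translate([232, 183, 292]) cube([1058, 390, 23]);
translate([232, 183, 584]) cube([1058, 390, 23]);
translate([232, 183, 876]) cube([1058, 390, 23]);
translate([232, 183, 1168]) cube([1058, 390, 23]);


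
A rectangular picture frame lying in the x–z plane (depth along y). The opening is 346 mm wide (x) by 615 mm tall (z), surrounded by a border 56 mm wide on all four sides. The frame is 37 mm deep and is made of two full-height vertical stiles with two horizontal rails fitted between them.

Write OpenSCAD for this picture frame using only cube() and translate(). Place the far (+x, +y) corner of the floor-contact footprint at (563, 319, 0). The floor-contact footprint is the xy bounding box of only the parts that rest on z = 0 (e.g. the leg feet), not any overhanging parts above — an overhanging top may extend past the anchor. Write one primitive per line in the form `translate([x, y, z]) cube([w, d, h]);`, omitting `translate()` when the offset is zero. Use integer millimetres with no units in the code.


translate([105, 282, 0]) cube([56, 37, 727]);
translate([507, 282, 0]) cube([56, 37, 727]);
translate([161, 282, 0]) cube([346, 37, 56]);
translate([161, 282, 671]) cube([346, 37, 56]);


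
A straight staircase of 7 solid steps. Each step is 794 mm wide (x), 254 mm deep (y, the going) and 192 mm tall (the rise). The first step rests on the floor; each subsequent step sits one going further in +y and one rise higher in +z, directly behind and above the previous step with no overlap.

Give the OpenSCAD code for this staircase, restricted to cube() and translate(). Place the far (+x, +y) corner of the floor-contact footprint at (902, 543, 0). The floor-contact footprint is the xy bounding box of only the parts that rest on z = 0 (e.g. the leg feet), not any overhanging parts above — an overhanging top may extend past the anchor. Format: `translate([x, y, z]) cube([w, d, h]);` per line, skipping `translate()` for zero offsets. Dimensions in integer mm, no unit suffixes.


translate([108, 289, 0]) cube([794, 254, 192]);
translate([108, 543, 192]) cube([794, 254, 192]);
translate([108, 797, 384]) cube([794, 254, 192]);
translate([108, 1051, 576]) cube([794, 254, 192]);
translate([108, 1305, 768]) cube([794, 254, 192]);
translate([108, 1559, 960]) cube([794, 254, 192]);
translate([108, 1813, 1152]) cube([794, 254, 192]);
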